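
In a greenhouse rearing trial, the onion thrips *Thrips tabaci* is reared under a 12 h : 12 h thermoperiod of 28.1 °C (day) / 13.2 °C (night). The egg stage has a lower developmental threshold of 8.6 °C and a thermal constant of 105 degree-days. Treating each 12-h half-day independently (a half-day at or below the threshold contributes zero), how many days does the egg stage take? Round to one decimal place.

8.7 days

Day half: max(0, 28.1 − 8.6) × 0.5 = 19.5 × 0.5 = 9.75 DD.
Night half: max(0, 13.2 − 8.6) × 0.5 = 4.6 × 0.5 = 2.30 DD.
Per 24 h: 12.05 DD/day.
Duration = 105 / 12.05 = 8.714 ≈ 8.7 days.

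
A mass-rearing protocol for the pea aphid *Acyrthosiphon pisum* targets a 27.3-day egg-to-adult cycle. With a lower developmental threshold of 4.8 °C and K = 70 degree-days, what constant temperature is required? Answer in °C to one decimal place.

7.4 °C

Required daily accumulation = 70 / 27.3 = 2.564 DD/day.
T = T_base + 2.564 = 4.8 + 2.564 = 7.364 ≈ 7.4 °C.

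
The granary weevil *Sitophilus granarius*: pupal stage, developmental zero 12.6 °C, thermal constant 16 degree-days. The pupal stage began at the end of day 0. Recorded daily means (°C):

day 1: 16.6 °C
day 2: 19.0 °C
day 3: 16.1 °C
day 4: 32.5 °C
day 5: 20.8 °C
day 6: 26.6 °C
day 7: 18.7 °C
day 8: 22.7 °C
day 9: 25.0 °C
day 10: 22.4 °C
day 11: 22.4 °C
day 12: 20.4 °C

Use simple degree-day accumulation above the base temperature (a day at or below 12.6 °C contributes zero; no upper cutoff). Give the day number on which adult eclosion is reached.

day 4

Daily DD above 12.6 °C: 4.0, 6.4, 3.5, 19.9, 8.2, 14.0, 6.1, 10.1, 12.4, 9.8, 9.8, 7.8.
Cumulative: 4.0, 10.4, 13.9, 33.8, 42.0, 56.0, 62.1, 72.2, 84.6, 94.4, 104.2, 112.0.
The total first reaches 16 DD on day 4.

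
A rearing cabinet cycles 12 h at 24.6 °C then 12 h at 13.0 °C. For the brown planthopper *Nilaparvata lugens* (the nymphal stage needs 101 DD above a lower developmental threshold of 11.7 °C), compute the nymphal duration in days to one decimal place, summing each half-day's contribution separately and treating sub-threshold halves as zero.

14.2 days

Day half: max(0, 24.6 − 11.7) × 0.5 = 12.9 × 0.5 = 6.45 DD.
Night half: max(0, 13.0 − 11.7) × 0.5 = 1.3 × 0.5 = 0.65 DD.
Per 24 h: 7.10 DD/day.
Duration = 101 / 7.10 = 14.225 ≈ 14.2 days.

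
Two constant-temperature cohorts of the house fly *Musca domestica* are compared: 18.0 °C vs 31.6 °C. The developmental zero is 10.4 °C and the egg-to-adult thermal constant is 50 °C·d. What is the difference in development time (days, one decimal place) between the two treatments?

4.2 days

At 18.0 °C: 50 / (18.0 − 10.4) = 50 / 7.6 = 6.579 d.
At 31.6 °C: 50 / (31.6 − 10.4) = 50 / 21.2 = 2.358 d.
Difference = |6.579 − 2.358| = 4.220 ≈ 4.2 days.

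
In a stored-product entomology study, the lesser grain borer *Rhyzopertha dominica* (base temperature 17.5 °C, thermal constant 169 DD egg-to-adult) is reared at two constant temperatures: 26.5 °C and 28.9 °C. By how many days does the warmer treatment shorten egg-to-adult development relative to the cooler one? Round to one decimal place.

At 26.5 °C: 169 / (26.5 − 17.5) = 169 / 9.0 = 18.778 d.
At 28.9 °C: 169 / (28.9 − 17.5) = 169 / 11.4 = 14.825 d.
Difference = |18.778 − 14.825| = 3.953 ≈ 4.0 days.

4.0 days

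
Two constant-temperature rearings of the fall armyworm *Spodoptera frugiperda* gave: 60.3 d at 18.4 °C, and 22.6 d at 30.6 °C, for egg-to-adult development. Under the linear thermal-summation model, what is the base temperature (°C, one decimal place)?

11.1 °C

Under the model K = D·(T − T_b), so D₁·(T₁ − T_b) = D₂·(T₂ − T_b).
60.3·(18.4 − T_b) = 22.6·(30.6 − T_b)
T_b = (60.3·18.4 − 22.6·30.6) / (60.3 − 22.6) = 417.96 / 37.7 = 11.086 °C ≈ 11.1 °C.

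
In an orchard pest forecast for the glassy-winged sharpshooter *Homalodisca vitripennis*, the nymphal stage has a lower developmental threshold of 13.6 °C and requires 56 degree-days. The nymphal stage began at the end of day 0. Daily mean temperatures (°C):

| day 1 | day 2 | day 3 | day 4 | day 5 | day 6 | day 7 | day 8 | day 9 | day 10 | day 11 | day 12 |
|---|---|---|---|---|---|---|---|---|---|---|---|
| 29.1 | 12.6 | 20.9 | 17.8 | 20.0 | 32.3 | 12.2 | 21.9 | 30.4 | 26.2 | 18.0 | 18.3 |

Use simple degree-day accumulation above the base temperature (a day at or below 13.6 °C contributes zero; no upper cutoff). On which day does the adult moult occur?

Daily DD above 13.6 °C: 15.5, 0.0, 7.3, 4.2, 6.4, 18.7, 0.0, 8.3, 16.8, 12.6, 4.4, 4.7.
Cumulative: 15.5, 15.5, 22.8, 27.0, 33.4, 52.1, 52.1, 60.4, 77.2, 89.8, 94.2, 98.9.
The total first reaches 56 DD on day 8.

day 8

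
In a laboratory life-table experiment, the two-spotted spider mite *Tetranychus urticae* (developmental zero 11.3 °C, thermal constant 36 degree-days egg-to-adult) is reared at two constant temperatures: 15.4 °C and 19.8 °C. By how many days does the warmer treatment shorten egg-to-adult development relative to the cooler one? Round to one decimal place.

At 15.4 °C: 36 / (15.4 − 11.3) = 36 / 4.1 = 8.780 d.
At 19.8 °C: 36 / (19.8 − 11.3) = 36 / 8.5 = 4.235 d.
Difference = |8.780 − 4.235| = 4.545 ≈ 4.5 days.

4.5 days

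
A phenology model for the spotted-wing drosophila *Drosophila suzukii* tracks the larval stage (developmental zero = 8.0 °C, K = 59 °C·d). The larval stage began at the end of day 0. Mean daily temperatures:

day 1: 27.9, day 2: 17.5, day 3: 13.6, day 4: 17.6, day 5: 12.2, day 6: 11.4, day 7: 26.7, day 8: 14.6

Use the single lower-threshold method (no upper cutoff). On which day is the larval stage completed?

Daily DD above 8.0 °C: 19.9, 9.5, 5.6, 9.6, 4.2, 3.4, 18.7, 6.6.
Cumulative: 19.9, 29.4, 35.0, 44.6, 48.8, 52.2, 70.9, 77.5.
The total first reaches 59 DD on day 7.

day 7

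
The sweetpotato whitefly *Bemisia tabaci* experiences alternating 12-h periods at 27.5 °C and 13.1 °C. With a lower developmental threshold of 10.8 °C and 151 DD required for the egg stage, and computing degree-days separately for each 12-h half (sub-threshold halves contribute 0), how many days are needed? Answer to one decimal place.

Day half: max(0, 27.5 − 10.8) × 0.5 = 16.7 × 0.5 = 8.35 DD.
Night half: max(0, 13.1 − 10.8) × 0.5 = 2.3 × 0.5 = 1.15 DD.
Per 24 h: 9.50 DD/day.
Duration = 151 / 9.50 = 15.895 ≈ 15.9 days.

15.9 days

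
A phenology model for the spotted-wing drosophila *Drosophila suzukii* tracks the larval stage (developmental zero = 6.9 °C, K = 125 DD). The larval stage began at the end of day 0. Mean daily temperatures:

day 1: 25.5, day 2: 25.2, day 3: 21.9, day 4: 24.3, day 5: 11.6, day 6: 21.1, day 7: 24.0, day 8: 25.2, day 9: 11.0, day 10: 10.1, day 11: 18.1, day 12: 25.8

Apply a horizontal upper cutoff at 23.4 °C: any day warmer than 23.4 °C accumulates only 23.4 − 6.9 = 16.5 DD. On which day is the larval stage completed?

Daily DD above 6.9 °C (capped at 16.5): 16.5, 16.5, 15.0, 16.5, 4.7, 14.2, 16.5, 16.5, 4.1, 3.2, 11.2, 16.5.
Cumulative: 16.5, 33.0, 48.0, 64.5, 69.2, 83.4, 99.9, 116.4, 120.5, 123.7, 134.9, 151.4.
The total first reaches 125 DD on day 11.

day 11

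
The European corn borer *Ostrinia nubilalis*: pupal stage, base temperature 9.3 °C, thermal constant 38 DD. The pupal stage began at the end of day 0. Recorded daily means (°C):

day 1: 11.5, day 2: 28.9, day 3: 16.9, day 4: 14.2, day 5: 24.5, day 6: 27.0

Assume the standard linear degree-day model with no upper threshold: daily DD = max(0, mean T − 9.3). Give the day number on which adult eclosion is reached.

Daily DD above 9.3 °C: 2.2, 19.6, 7.6, 4.9, 15.2, 17.7.
Cumulative: 2.2, 21.8, 29.4, 34.3, 49.5, 67.2.
The total first reaches 38 DD on day 5.

day 5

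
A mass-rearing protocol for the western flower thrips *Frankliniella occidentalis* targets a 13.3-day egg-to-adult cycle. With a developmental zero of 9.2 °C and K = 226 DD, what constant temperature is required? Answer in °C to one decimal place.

26.2 °C

Required daily accumulation = 226 / 13.3 = 16.992 DD/day.
T = T_base + 16.992 = 9.2 + 16.992 = 26.192 ≈ 26.2 °C.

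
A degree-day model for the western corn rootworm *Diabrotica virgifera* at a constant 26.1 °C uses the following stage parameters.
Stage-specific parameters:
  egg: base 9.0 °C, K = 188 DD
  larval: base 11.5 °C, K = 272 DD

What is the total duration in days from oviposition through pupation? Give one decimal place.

29.6 days

egg: 188 / (26.1 − 9.0) = 188 / 17.1 = 10.994 d.
larval: 272 / (26.1 − 11.5) = 272 / 14.6 = 18.630 d.
Sum = 29.624 ≈ 29.6 days.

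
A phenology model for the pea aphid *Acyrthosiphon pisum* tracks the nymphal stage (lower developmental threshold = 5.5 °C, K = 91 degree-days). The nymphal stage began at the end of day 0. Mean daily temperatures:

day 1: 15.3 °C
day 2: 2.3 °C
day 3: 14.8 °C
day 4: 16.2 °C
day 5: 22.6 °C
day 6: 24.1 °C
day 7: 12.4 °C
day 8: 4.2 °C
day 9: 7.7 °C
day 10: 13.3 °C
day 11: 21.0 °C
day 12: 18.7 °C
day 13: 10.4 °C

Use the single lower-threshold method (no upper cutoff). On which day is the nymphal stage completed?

day 11

Daily DD above 5.5 °C: 9.8, 0.0, 9.3, 10.7, 17.1, 18.6, 6.9, 0.0, 2.2, 7.8, 15.5, 13.2, 4.9.
Cumulative: 9.8, 9.8, 19.1, 29.8, 46.9, 65.5, 72.4, 72.4, 74.6, 82.4, 97.9, 111.1, 116.0.
The total first reaches 91 DD on day 11.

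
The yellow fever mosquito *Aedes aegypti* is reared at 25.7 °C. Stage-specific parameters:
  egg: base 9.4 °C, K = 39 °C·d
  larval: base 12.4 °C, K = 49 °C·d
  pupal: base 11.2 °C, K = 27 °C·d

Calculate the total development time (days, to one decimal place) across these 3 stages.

7.9 days

egg: 39 / (25.7 − 9.4) = 39 / 16.3 = 2.393 d.
larval: 49 / (25.7 − 12.4) = 49 / 13.3 = 3.684 d.
pupal: 27 / (25.7 − 11.2) = 27 / 14.5 = 1.862 d.
Sum = 7.939 ≈ 7.9 days.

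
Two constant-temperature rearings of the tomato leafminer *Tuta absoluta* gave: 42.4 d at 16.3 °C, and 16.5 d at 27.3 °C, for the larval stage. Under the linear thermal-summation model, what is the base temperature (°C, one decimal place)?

Linear rate model ⇒ the product D·(T − T_b) is constant across temperatures.
42.4·(16.3 − T_b) = 16.5·(27.3 − T_b)
T_b = (42.4·16.3 − 16.5·27.3) / (42.4 − 16.5) = 240.67 / 25.9 = 9.292 °C ≈ 9.3 °C.

9.3 °C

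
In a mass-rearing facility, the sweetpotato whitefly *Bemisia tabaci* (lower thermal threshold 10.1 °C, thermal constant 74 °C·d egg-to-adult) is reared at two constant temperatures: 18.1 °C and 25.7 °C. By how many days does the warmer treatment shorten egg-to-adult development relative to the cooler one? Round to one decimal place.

At 18.1 °C: 74 / (18.1 − 10.1) = 74 / 8.0 = 9.250 d.
At 25.7 °C: 74 / (25.7 − 10.1) = 74 / 15.6 = 4.744 d.
Difference = |9.250 − 4.744| = 4.506 ≈ 4.5 days.

4.5 days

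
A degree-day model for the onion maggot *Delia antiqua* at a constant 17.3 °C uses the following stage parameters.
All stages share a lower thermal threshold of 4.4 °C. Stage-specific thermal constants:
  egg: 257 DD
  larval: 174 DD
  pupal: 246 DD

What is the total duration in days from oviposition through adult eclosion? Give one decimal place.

Daily accumulation at 17.3 °C = 17.3 − 4.4 = 12.9 DD/day.
Total K = 257 + 174 + 246 = 677 DD.
Total duration = 677 / 12.9 = 52.481 ≈ 52.5 days.

52.5 days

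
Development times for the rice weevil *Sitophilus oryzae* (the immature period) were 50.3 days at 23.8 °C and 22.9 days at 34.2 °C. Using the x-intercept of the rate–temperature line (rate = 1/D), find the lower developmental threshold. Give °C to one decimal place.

Under the model K = D·(T − T_b), so D₁·(T₁ − T_b) = D₂·(T₂ − T_b).
50.3·(23.8 − T_b) = 22.9·(34.2 − T_b)
T_b = (50.3·23.8 − 22.9·34.2) / (50.3 − 22.9) = 413.96 / 27.4 = 15.108 °C ≈ 15.1 °C.

15.1 °C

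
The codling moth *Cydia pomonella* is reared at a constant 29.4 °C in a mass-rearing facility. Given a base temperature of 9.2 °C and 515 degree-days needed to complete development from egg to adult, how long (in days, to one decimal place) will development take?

25.5 days

Daily accumulation = 29.4 − 9.2 = 20.2 DD/day.
Duration = 515 / 20.2 = 25.495 ≈ 25.5 days.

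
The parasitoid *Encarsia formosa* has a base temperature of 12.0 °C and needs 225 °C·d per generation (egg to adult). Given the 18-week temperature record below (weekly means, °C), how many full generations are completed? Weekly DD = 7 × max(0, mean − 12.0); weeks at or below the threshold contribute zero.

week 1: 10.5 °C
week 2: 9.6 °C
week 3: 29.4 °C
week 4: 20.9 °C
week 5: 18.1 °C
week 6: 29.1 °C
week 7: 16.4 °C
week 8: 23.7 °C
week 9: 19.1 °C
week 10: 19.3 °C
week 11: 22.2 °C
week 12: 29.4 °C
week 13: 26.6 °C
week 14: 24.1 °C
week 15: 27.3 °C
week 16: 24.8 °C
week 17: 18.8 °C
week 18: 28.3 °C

5 generations

Weekly DD (7 × max(0, T̄ − 12.0)): 0.0, 0.0, 121.8, 62.3, 42.7, 119.7, 30.8, 81.9, 49.7, 51.1, 71.4, 121.8, 102.2, 84.7, 107.1, 89.6, 47.6, 114.1.
Season total = 1298.5 DD.
Complete generations = ⌊1298.5 / 225⌋ = 5.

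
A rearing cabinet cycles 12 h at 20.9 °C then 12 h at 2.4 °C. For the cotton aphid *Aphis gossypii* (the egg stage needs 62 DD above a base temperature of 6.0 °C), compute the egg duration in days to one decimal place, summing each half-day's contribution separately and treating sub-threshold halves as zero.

Day half: max(0, 20.9 − 6.0) × 0.5 = 14.9 × 0.5 = 7.45 DD.
Night half: max(0, 2.4 − 6.0) × 0.5 = 0.0 × 0.5 = 0.00 DD.
Per 24 h: 7.45 DD/day.
Duration = 62 / 7.45 = 8.322 ≈ 8.3 days.

8.3 days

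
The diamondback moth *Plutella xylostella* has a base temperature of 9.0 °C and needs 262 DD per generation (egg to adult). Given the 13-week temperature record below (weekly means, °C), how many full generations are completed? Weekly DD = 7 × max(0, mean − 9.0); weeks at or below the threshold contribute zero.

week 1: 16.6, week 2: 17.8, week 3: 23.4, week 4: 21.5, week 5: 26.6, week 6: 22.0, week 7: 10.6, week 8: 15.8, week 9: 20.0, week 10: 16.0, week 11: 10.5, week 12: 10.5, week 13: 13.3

Weekly DD (7 × max(0, T̄ − 9.0)): 53.2, 61.6, 100.8, 87.5, 123.2, 91.0, 11.2, 47.6, 77.0, 49.0, 10.5, 10.5, 30.1.
Season total = 753.2 DD.
Complete generations = ⌊753.2 / 262⌋ = 2.

2 generations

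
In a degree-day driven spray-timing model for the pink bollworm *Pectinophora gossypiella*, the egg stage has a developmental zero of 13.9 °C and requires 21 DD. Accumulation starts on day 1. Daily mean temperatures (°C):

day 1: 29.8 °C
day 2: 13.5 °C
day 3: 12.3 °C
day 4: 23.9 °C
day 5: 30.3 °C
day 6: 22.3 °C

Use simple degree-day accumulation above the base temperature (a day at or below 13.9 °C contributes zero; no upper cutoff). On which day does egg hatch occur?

day 4

Daily DD above 13.9 °C: 15.9, 0.0, 0.0, 10.0, 16.4, 8.4.
Cumulative: 15.9, 15.9, 15.9, 25.9, 42.3, 50.7.
The total first reaches 21 DD on day 4.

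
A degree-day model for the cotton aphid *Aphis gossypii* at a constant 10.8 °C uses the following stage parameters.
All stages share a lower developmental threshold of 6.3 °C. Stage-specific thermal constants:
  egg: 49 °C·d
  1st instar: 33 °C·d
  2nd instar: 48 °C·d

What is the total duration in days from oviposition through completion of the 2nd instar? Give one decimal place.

Daily accumulation at 10.8 °C = 10.8 − 6.3 = 4.5 DD/day.
Total K = 49 + 33 + 48 = 130 DD.
Total duration = 130 / 4.5 = 28.889 ≈ 28.9 days.

28.9 days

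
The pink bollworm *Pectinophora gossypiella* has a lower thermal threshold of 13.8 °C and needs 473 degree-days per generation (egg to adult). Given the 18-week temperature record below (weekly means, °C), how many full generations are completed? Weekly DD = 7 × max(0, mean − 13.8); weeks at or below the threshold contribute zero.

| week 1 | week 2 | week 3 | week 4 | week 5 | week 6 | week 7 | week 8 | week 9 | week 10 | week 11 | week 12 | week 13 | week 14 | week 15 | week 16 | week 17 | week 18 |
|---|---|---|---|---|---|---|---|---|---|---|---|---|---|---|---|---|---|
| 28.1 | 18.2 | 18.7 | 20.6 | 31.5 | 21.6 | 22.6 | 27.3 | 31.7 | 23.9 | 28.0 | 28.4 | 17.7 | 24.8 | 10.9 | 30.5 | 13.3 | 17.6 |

2 generations

Weekly DD (7 × max(0, T̄ − 13.8)): 100.1, 30.8, 34.3, 47.6, 123.9, 54.6, 61.6, 94.5, 125.3, 70.7, 99.4, 102.2, 27.3, 77.0, 0.0, 116.9, 0.0, 26.6.
Season total = 1192.8 DD.
Complete generations = ⌊1192.8 / 473⌋ = 2.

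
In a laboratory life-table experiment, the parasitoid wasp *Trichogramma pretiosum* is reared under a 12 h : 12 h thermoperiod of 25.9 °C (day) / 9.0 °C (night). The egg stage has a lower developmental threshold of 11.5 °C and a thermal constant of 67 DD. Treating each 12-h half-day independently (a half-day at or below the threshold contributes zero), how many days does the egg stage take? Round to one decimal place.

Day half: max(0, 25.9 − 11.5) × 0.5 = 14.4 × 0.5 = 7.20 DD.
Night half: max(0, 9.0 − 11.5) × 0.5 = 0.0 × 0.5 = 0.00 DD.
Per 24 h: 7.20 DD/day.
Duration = 67 / 7.20 = 9.306 ≈ 9.3 days.

9.3 days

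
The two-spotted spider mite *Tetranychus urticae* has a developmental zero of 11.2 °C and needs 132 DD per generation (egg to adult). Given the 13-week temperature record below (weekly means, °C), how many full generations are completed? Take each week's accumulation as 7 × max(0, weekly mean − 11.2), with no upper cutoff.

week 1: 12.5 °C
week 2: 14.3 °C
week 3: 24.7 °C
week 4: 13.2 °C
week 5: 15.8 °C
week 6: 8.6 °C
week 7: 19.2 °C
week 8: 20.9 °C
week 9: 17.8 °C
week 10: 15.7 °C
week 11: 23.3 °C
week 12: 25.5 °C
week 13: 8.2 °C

4 generations

Weekly DD (7 × max(0, T̄ − 11.2)): 9.1, 21.7, 94.5, 14.0, 32.2, 0.0, 56.0, 67.9, 46.2, 31.5, 84.7, 100.1, 0.0.
Season total = 557.9 DD.
Complete generations = ⌊557.9 / 132⌋ = 4.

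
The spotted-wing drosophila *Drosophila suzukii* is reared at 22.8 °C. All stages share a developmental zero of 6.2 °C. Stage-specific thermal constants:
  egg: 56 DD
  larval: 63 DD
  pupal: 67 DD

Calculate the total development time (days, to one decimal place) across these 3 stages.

Daily accumulation at 22.8 °C = 22.8 − 6.2 = 16.6 DD/day.
Total K = 56 + 63 + 67 = 186 DD.
Total duration = 186 / 16.6 = 11.205 ≈ 11.2 days.

11.2 days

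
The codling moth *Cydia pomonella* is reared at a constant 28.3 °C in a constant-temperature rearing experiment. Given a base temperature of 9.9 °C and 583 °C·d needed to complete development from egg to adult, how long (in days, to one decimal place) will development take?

Daily accumulation = 28.3 − 9.9 = 18.4 DD/day.
Duration = 583 / 18.4 = 31.685 ≈ 31.7 days.

31.7 days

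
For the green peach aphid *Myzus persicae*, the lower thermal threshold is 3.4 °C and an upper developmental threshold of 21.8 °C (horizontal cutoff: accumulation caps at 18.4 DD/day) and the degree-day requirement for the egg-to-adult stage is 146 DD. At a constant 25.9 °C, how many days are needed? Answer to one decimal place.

Temperature 25.9 °C exceeds the upper threshold, so daily accumulation caps at 21.8 − 3.4 = 18.4 DD/day.
Duration = 146 / 18.4 = 7.935 ≈ 7.9 days.

7.9 days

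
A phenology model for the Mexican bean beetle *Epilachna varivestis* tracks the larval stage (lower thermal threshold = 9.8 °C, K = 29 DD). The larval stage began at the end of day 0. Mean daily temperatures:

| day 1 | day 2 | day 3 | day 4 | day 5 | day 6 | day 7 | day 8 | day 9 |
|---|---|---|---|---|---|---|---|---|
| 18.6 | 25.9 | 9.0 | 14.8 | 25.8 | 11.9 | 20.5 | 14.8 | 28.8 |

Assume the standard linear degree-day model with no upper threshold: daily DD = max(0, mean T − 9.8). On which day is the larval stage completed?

day 4

Daily DD above 9.8 °C: 8.8, 16.1, 0.0, 5.0, 16.0, 2.1, 10.7, 5.0, 19.0.
Cumulative: 8.8, 24.9, 24.9, 29.9, 45.9, 48.0, 58.7, 63.7, 82.7.
The total first reaches 29 DD on day 4.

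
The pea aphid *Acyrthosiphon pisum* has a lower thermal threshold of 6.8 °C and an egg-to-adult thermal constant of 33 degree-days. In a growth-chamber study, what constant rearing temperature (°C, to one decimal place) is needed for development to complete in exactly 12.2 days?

Required daily accumulation = 33 / 12.2 = 2.705 DD/day.
T = T_base + 2.705 = 6.8 + 2.705 = 9.505 ≈ 9.5 °C.

9.5 °C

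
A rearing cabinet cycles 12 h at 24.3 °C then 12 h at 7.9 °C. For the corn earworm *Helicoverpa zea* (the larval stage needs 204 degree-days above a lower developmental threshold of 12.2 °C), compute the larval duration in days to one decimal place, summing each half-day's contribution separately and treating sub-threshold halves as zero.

33.7 days

Day half: max(0, 24.3 − 12.2) × 0.5 = 12.1 × 0.5 = 6.05 DD.
Night half: max(0, 7.9 − 12.2) × 0.5 = 0.0 × 0.5 = 0.00 DD.
Per 24 h: 6.05 DD/day.
Duration = 204 / 6.05 = 33.719 ≈ 33.7 days.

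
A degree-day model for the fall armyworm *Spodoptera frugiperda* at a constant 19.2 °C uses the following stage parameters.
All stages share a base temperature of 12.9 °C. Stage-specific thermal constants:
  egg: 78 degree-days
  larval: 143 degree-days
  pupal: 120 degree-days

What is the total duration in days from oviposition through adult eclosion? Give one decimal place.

Daily accumulation at 19.2 °C = 19.2 − 12.9 = 6.3 DD/day.
Total K = 78 + 143 + 120 = 341 DD.
Total duration = 341 / 6.3 = 54.127 ≈ 54.1 days.

54.1 days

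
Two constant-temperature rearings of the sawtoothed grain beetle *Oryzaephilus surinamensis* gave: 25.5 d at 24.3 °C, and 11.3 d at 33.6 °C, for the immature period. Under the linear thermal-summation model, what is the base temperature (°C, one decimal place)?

16.9 °C

Linear rate model ⇒ the product D·(T − T_b) is constant across temperatures.
25.5·(24.3 − T_b) = 11.3·(33.6 − T_b)
T_b = (25.5·24.3 − 11.3·33.6) / (25.5 − 11.3) = 239.97 / 14.2 = 16.899 °C ≈ 16.9 °C.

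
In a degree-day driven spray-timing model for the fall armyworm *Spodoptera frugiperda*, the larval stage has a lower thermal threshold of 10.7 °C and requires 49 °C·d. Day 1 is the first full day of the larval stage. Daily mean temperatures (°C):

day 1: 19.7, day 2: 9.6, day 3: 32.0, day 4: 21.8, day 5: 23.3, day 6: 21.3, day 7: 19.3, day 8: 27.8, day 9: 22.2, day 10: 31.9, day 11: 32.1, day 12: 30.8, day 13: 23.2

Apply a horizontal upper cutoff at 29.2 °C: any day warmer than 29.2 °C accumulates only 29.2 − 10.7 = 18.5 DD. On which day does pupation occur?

Daily DD above 10.7 °C (capped at 18.5): 9.0, 0.0, 18.5, 11.1, 12.6, 10.6, 8.6, 17.1, 11.5, 18.5, 18.5, 18.5, 12.5.
Cumulative: 9.0, 9.0, 27.5, 38.6, 51.2, 61.8, 70.4, 87.5, 99.0, 117.5, 136.0, 154.5, 167.0.
The total first reaches 49 DD on day 5.

day 5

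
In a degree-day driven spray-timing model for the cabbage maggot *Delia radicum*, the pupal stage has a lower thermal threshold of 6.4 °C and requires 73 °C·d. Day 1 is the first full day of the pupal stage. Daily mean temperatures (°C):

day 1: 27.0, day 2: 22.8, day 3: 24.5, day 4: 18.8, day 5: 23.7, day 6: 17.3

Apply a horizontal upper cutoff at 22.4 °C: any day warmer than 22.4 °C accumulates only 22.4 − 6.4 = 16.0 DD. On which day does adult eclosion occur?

Daily DD above 6.4 °C (capped at 16.0): 16.0, 16.0, 16.0, 12.4, 16.0, 10.9.
Cumulative: 16.0, 32.0, 48.0, 60.4, 76.4, 87.3.
The total first reaches 73 DD on day 5.

day 5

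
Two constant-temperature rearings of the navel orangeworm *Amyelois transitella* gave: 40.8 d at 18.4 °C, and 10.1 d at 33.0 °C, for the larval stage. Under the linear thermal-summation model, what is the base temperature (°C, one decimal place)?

13.6 °C

Under the model K = D·(T − T_b), so D₁·(T₁ − T_b) = D₂·(T₂ − T_b).
40.8·(18.4 − T_b) = 10.1·(33.0 − T_b)
T_b = (40.8·18.4 − 10.1·33.0) / (40.8 − 10.1) = 417.42 / 30.7 = 13.597 °C ≈ 13.6 °C.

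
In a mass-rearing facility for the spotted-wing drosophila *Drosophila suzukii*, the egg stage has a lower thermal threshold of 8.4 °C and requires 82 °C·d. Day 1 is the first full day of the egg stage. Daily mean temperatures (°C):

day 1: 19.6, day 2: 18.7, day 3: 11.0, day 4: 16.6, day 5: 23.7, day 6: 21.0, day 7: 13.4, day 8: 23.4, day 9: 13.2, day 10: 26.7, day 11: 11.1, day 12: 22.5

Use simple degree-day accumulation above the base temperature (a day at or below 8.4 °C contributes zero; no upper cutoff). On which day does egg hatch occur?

Daily DD above 8.4 °C: 11.2, 10.3, 2.6, 8.2, 15.3, 12.6, 5.0, 15.0, 4.8, 18.3, 2.7, 14.1.
Cumulative: 11.2, 21.5, 24.1, 32.3, 47.6, 60.2, 65.2, 80.2, 85.0, 103.3, 106.0, 120.1.
The total first reaches 82 DD on day 9.

day 9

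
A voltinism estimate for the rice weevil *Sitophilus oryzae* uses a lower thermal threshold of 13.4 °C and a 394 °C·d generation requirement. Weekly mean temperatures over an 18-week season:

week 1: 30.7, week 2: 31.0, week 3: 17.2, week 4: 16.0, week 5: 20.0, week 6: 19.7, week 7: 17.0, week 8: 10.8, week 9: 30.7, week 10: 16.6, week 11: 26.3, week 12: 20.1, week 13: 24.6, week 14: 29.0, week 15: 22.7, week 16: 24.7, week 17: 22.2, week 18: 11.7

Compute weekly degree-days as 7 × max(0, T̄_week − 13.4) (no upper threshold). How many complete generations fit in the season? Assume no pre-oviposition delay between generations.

2 generations

Weekly DD (7 × max(0, T̄ − 13.4)): 121.1, 123.2, 26.6, 18.2, 46.2, 44.1, 25.2, 0.0, 121.1, 22.4, 90.3, 46.9, 78.4, 109.2, 65.1, 79.1, 61.6, 0.0.
Season total = 1078.7 DD.
Complete generations = ⌊1078.7 / 394⌋ = 2.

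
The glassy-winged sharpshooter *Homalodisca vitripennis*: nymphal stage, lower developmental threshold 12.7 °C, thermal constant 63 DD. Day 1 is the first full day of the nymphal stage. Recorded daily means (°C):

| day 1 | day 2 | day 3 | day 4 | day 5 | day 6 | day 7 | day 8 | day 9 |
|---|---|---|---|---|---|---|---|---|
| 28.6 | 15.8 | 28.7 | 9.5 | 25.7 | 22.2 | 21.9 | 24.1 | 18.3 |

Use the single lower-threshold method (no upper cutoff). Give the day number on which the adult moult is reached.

Daily DD above 12.7 °C: 15.9, 3.1, 16.0, 0.0, 13.0, 9.5, 9.2, 11.4, 5.6.
Cumulative: 15.9, 19.0, 35.0, 35.0, 48.0, 57.5, 66.7, 78.1, 83.7.
The total first reaches 63 DD on day 7.

day 7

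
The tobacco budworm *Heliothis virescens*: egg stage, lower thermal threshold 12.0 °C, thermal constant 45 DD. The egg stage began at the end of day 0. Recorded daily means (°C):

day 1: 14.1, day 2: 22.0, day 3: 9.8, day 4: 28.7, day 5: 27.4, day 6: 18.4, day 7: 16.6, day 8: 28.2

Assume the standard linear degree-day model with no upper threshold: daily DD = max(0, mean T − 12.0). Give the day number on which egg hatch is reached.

day 6

Daily DD above 12.0 °C: 2.1, 10.0, 0.0, 16.7, 15.4, 6.4, 4.6, 16.2.
Cumulative: 2.1, 12.1, 12.1, 28.8, 44.2, 50.6, 55.2, 71.4.
The total first reaches 45 DD on day 6.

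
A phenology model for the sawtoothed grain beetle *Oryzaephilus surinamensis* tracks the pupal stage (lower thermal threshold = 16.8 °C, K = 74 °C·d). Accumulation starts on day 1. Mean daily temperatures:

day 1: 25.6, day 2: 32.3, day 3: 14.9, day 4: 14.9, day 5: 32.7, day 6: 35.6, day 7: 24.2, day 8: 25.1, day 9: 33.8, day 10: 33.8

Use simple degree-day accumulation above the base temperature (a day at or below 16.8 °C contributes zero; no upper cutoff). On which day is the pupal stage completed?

day 8

Daily DD above 16.8 °C: 8.8, 15.5, 0.0, 0.0, 15.9, 18.8, 7.4, 8.3, 17.0, 17.0.
Cumulative: 8.8, 24.3, 24.3, 24.3, 40.2, 59.0, 66.4, 74.7, 91.7, 108.7.
The total first reaches 74 DD on day 8.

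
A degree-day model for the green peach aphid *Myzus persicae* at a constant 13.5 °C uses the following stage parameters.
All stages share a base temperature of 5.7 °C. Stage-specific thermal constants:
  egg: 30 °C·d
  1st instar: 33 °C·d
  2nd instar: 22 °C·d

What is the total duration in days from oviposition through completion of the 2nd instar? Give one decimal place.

10.9 days

Daily accumulation at 13.5 °C = 13.5 − 5.7 = 7.8 DD/day.
Total K = 30 + 33 + 22 = 85 DD.
Total duration = 85 / 7.8 = 10.897 ≈ 10.9 days.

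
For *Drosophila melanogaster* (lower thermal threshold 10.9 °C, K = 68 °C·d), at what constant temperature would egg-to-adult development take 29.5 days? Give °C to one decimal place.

13.2 °C

Required daily accumulation = 68 / 29.5 = 2.305 DD/day.
T = T_base + 2.305 = 10.9 + 2.305 = 13.205 ≈ 13.2 °C.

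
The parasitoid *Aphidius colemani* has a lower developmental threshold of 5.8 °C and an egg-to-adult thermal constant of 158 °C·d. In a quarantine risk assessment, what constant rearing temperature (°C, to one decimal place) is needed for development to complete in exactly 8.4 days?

Required daily accumulation = 158 / 8.4 = 18.810 DD/day.
T = T_base + 18.810 = 5.8 + 18.810 = 24.610 ≈ 24.6 °C.

24.6 °C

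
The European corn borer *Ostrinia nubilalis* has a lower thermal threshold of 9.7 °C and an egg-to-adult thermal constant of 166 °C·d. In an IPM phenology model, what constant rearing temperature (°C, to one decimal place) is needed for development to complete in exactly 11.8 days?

Required daily accumulation = 166 / 11.8 = 14.068 DD/day.
T = T_base + 14.068 = 9.7 + 14.068 = 23.768 ≈ 23.8 °C.

23.8 °C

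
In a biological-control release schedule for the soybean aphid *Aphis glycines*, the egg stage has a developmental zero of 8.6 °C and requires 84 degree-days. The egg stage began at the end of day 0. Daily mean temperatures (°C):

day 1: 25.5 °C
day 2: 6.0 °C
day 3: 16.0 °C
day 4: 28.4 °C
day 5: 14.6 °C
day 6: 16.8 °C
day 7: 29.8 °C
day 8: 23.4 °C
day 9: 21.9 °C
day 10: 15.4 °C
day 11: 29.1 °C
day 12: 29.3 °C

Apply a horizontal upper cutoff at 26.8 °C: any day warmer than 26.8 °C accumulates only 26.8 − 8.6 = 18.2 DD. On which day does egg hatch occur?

day 8

Daily DD above 8.6 °C (capped at 18.2): 16.9, 0.0, 7.4, 18.2, 6.0, 8.2, 18.2, 14.8, 13.3, 6.8, 18.2, 18.2.
Cumulative: 16.9, 16.9, 24.3, 42.5, 48.5, 56.7, 74.9, 89.7, 103.0, 109.8, 128.0, 146.2.
The total first reaches 84 DD on day 8.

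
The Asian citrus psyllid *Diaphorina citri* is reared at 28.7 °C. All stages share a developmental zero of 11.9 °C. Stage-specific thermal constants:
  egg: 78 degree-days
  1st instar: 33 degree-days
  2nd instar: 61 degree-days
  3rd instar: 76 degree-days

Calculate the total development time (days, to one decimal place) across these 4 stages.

Daily accumulation at 28.7 °C = 28.7 − 11.9 = 16.8 DD/day.
Total K = 78 + 33 + 61 + 76 = 248 DD.
Total duration = 248 / 16.8 = 14.762 ≈ 14.8 days.

14.8 days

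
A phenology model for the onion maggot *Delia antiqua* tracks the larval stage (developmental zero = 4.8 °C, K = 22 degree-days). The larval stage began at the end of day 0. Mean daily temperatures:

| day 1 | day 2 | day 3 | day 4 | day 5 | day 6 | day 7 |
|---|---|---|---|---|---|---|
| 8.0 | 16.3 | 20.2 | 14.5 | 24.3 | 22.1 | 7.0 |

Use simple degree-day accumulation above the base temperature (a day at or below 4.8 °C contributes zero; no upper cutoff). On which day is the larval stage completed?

Daily DD above 4.8 °C: 3.2, 11.5, 15.4, 9.7, 19.5, 17.3, 2.2.
Cumulative: 3.2, 14.7, 30.1, 39.8, 59.3, 76.6, 78.8.
The total first reaches 22 DD on day 3.

day 3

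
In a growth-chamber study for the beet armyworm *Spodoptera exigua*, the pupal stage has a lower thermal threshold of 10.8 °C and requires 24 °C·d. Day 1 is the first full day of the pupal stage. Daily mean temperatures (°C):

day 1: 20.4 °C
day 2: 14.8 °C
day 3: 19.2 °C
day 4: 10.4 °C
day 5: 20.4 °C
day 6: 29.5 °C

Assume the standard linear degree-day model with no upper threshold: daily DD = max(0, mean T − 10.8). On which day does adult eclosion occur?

day 5

Daily DD above 10.8 °C: 9.6, 4.0, 8.4, 0.0, 9.6, 18.7.
Cumulative: 9.6, 13.6, 22.0, 22.0, 31.6, 50.3.
The total first reaches 24 DD on day 5.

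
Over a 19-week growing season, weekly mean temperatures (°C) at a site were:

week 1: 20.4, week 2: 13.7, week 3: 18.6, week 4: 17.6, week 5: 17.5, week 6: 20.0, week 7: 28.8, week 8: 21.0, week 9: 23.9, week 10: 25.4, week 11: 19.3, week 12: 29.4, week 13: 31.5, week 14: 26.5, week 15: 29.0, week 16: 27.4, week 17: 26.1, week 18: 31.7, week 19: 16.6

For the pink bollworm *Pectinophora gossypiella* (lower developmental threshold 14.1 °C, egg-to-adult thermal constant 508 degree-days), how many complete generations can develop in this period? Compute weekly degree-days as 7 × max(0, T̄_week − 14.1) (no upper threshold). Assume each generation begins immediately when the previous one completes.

Weekly DD (7 × max(0, T̄ − 14.1)): 44.1, 0.0, 31.5, 24.5, 23.8, 41.3, 102.9, 48.3, 68.6, 79.1, 36.4, 107.1, 121.8, 86.8, 104.3, 93.1, 84.0, 123.2, 17.5.
Season total = 1238.3 DD.
Complete generations = ⌊1238.3 / 508⌋ = 2.

2 generations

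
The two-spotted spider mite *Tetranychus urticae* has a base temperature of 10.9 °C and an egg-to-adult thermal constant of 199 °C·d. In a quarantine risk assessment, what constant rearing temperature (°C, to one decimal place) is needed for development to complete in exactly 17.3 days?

Required daily accumulation = 199 / 17.3 = 11.503 DD/day.
T = T_base + 11.503 = 10.9 + 11.503 = 22.403 ≈ 22.4 °C.

22.4 °C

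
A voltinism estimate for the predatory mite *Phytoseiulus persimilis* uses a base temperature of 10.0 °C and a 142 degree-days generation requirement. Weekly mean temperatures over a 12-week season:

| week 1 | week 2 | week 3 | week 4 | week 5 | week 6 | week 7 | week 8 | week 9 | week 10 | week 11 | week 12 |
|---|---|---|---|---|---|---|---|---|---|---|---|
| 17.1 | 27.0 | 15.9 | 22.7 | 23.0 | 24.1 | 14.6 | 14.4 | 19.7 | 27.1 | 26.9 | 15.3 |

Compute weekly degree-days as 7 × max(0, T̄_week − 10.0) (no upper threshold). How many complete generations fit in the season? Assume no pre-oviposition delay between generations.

Weekly DD (7 × max(0, T̄ − 10.0)): 49.7, 119.0, 41.3, 88.9, 91.0, 98.7, 32.2, 30.8, 67.9, 119.7, 118.3, 37.1.
Season total = 894.6 DD.
Complete generations = ⌊894.6 / 142⌋ = 6.

6 generations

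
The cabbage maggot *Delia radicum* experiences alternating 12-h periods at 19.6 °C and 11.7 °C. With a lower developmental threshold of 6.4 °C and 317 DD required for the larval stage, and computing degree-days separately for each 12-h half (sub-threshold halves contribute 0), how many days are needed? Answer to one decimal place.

Day half: max(0, 19.6 − 6.4) × 0.5 = 13.2 × 0.5 = 6.60 DD.
Night half: max(0, 11.7 − 6.4) × 0.5 = 5.3 × 0.5 = 2.65 DD.
Per 24 h: 9.25 DD/day.
Duration = 317 / 9.25 = 34.270 ≈ 34.3 days.

34.3 days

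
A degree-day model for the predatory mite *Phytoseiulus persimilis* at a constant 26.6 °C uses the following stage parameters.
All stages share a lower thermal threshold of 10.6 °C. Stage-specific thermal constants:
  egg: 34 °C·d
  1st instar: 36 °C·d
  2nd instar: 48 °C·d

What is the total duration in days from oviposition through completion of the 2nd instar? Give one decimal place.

Daily accumulation at 26.6 °C = 26.6 − 10.6 = 16.0 DD/day.
Total K = 34 + 36 + 48 = 118 DD.
Total duration = 118 / 16.0 = 7.375 ≈ 7.4 days.

7.4 days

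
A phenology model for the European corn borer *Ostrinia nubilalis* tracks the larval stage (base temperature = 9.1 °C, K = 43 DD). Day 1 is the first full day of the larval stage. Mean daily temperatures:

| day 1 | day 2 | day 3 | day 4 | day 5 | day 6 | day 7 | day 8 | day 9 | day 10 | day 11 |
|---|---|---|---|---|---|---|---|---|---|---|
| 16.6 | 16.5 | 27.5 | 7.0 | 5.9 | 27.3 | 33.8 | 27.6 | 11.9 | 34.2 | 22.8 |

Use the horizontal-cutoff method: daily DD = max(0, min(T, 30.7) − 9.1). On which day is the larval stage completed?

day 6

Daily DD above 9.1 °C (capped at 21.6): 7.5, 7.4, 18.4, 0.0, 0.0, 18.2, 21.6, 18.5, 2.8, 21.6, 13.7.
Cumulative: 7.5, 14.9, 33.3, 33.3, 33.3, 51.5, 73.1, 91.6, 94.4, 116.0, 129.7.
The total first reaches 43 DD on day 6.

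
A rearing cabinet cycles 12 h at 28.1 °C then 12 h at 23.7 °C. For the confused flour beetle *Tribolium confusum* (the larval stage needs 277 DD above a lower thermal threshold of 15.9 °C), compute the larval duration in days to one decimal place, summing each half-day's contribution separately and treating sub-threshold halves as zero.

Day half: max(0, 28.1 − 15.9) × 0.5 = 12.2 × 0.5 = 6.10 DD.
Night half: max(0, 23.7 − 15.9) × 0.5 = 7.8 × 0.5 = 3.90 DD.
Per 24 h: 10.00 DD/day.
Duration = 277 / 10.00 = 27.700 ≈ 27.7 days.

27.7 days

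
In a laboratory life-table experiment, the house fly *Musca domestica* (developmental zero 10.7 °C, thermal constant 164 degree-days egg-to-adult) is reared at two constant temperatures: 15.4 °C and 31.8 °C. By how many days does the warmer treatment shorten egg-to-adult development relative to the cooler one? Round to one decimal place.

27.1 days

At 15.4 °C: 164 / (15.4 − 10.7) = 164 / 4.7 = 34.894 d.
At 31.8 °C: 164 / (31.8 − 10.7) = 164 / 21.1 = 7.773 d.
Difference = |34.894 − 7.773| = 27.121 ≈ 27.1 days.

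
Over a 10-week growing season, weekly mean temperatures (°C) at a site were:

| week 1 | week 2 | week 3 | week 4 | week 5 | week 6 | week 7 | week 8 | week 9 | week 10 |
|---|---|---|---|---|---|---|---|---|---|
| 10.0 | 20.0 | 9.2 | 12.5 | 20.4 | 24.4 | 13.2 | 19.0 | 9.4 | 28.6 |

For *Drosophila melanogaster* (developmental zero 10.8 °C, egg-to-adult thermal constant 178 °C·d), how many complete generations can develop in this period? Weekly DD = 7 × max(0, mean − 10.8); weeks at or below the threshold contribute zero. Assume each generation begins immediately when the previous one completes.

2 generations

Weekly DD (7 × max(0, T̄ − 10.8)): 0.0, 64.4, 0.0, 11.9, 67.2, 95.2, 16.8, 57.4, 0.0, 124.6.
Season total = 437.5 DD.
Complete generations = ⌊437.5 / 178⌋ = 2.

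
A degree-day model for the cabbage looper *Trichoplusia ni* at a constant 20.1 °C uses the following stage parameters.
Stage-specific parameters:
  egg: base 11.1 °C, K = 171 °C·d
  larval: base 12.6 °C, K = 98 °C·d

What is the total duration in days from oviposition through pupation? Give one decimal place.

32.1 days

egg: 171 / (20.1 − 11.1) = 171 / 9.0 = 19.000 d.
larval: 98 / (20.1 − 12.6) = 98 / 7.5 = 13.067 d.
Sum = 32.067 ≈ 32.1 days.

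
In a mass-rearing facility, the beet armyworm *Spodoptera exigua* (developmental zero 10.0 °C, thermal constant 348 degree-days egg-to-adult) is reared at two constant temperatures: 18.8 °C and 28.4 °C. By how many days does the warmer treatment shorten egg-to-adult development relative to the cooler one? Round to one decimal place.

At 18.8 °C: 348 / (18.8 − 10.0) = 348 / 8.8 = 39.545 d.
At 28.4 °C: 348 / (28.4 − 10.0) = 348 / 18.4 = 18.913 d.
Difference = |39.545 − 18.913| = 20.632 ≈ 20.6 days.

20.6 days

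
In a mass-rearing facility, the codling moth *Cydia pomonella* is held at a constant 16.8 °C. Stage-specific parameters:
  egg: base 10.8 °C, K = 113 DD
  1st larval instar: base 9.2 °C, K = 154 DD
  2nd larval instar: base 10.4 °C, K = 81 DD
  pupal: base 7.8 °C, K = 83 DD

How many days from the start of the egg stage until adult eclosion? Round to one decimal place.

egg: 113 / (16.8 − 10.8) = 113 / 6.0 = 18.833 d.
1st larval instar: 154 / (16.8 − 9.2) = 154 / 7.6 = 20.263 d.
2nd larval instar: 81 / (16.8 − 10.4) = 81 / 6.4 = 12.656 d.
pupal: 83 / (16.8 − 7.8) = 83 / 9.0 = 9.222 d.
Sum = 60.975 ≈ 61.0 days.

61.0 days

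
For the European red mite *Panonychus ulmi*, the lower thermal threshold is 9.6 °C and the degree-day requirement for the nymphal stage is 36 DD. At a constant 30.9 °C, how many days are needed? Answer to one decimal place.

1.7 days

Daily accumulation = 30.9 − 9.6 = 21.3 DD/day.
Duration = 36 / 21.3 = 1.690 ≈ 1.7 days.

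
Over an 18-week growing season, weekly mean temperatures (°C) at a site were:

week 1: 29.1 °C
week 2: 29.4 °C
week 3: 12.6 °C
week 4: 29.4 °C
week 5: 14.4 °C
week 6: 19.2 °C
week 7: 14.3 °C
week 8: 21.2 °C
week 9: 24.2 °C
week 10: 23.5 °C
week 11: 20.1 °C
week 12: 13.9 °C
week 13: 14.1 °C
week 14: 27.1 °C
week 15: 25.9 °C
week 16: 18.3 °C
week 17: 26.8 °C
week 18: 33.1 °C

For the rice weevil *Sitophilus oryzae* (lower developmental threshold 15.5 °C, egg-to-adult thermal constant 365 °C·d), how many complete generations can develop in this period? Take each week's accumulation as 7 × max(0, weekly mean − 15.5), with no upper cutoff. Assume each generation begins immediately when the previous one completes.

2 generations

Weekly DD (7 × max(0, T̄ − 15.5)): 95.2, 97.3, 0.0, 97.3, 0.0, 25.9, 0.0, 39.9, 60.9, 56.0, 32.2, 0.0, 0.0, 81.2, 72.8, 19.6, 79.1, 123.2.
Season total = 880.6 DD.
Complete generations = ⌊880.6 / 365⌋ = 2.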